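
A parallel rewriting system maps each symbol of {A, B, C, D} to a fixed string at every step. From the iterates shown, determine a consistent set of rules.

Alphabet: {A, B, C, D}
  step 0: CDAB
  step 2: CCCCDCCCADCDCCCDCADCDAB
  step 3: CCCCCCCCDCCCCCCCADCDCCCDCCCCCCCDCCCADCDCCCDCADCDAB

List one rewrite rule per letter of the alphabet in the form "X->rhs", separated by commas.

  step 2 ⇒ step 3: CCCCDCCCADCDCCCDCADCDAB ⇒ CC·CC·CC·CC·DC·CC·CC·CC·ADC·DC·CC·DC·CC·CC·CC·DC·CC·ADC·DC·CC·DC·ADC·DAB
    A ↦ ADC
    B ↦ DAB
    C ↦ CC
    D ↦ DC

A->ADC, B->DAB, C->CC, D->DC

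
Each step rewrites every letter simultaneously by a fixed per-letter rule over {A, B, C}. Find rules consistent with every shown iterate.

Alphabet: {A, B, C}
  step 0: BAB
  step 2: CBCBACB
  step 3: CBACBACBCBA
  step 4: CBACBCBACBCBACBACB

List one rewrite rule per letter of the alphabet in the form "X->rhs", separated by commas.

  step 3 ⇒ step 4: CBACBACBCBA ⇒ CB·A·CB·CB·A·CB·CB·A·CB·A·CB
    A ↦ CB
    B ↦ A
    C ↦ CB

A->CB, B->A, C->CB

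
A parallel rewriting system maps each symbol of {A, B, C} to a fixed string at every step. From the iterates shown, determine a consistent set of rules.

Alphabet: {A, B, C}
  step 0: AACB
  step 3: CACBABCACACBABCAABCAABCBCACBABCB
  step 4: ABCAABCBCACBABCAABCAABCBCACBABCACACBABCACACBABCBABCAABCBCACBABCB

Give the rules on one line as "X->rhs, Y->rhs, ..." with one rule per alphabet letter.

A->CA, B->CB, C->AB

  step 3 ⇒ step 4: CACBABCACACBABCAABCAABCBCACBABCB ⇒ AB·CA·AB·CB·CA·CB·AB·CA·AB·CA·AB·CB·CA·CB·AB·CA·CA·CB·AB·CA·CA·CB·AB·CB·AB·CA·AB·CB·CA·CB·AB·CB
    A ↦ CA
    B ↦ CB
    C ↦ AB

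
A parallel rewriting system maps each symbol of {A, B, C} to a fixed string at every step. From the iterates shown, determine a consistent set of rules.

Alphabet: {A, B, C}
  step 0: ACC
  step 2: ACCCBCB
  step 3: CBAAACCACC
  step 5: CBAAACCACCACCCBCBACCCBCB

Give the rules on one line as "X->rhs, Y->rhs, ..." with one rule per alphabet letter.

  step 2 ⇒ step 3: ACCCBCB ⇒ CB·A·A·A·CC·A·CC
    A ↦ CB
    B ↦ CC
    C ↦ A

A->CB, B->CC, C->A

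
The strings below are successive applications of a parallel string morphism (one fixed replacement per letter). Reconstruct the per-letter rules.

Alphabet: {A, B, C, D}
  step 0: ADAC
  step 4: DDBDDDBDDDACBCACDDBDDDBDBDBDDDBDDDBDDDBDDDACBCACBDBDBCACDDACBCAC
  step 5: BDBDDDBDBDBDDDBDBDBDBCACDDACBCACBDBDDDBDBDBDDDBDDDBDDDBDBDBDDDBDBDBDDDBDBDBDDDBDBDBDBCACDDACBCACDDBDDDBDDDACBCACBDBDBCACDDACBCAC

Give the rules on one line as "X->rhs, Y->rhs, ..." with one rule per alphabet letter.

  step 4 ⇒ step 5: DDBDDDBDDDACBCACDDBDDDBDBDBDDDBDDDBDDDBDDDACBCACBDBDBCACDDACBCAC ⇒ BD·BD·DD·BD·BD·BD·DD·BD·BD·BD·BC·AC·DD·AC·BC·AC·BD·BD·DD·BD·BD·BD·DD·BD·DD·BD·DD·BD·BD·BD·DD·BD·BD·BD·DD·BD·BD·BD·DD·BD·BD·BD·BC·AC·DD·AC·BC·AC·DD·BD·DD·BD·DD·AC·BC·AC·BD·BD·BC·AC·DD·AC·BC·AC
    A ↦ BC
    B ↦ DD
    C ↦ AC
    D ↦ BD

A->BC, B->DD, C->AC, D->BD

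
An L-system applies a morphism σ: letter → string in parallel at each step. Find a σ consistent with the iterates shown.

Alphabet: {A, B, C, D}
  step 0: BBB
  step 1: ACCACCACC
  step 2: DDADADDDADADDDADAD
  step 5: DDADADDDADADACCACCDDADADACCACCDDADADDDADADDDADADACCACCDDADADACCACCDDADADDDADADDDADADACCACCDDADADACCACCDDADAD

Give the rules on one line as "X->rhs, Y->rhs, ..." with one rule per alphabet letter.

  step 1 ⇒ step 2: ACCACCACC ⇒ DD·AD·AD·DD·AD·AD·DD·AD·AD
    A ↦ DD
    C ↦ AD
  step 0 ⇒ step 1: BBB ⇒ ACC·ACC·ACC
    B ↦ ACC
    D ↦ B  (constrained at step 2)

A->DD, B->ACC, C->AD, D->B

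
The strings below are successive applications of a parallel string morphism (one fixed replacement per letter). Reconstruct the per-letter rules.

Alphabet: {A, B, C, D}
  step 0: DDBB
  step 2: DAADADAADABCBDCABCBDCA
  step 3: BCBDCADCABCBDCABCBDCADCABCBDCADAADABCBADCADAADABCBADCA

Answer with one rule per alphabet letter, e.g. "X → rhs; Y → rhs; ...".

A->DCA, B->DA, C->A, D->BCB

  step 2 ⇒ step 3: DAADADAADABCBDCABCBDCA ⇒ BCB·DCA·DCA·BCB·DCA·BCB·DCA·DCA·BCB·DCA·DA·A·DA·BCB·A·DCA·DA·A·DA·BCB·A·DCA
    A ↦ DCA
    B ↦ DA
    C ↦ A
    D ↦ BCB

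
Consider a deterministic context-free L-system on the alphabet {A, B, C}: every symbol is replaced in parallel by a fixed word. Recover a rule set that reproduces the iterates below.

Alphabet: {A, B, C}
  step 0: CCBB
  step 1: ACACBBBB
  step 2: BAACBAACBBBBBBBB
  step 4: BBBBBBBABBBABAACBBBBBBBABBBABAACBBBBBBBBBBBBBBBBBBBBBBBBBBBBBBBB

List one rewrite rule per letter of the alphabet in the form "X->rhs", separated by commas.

A->BA, B->BB, C->AC

  step 1 ⇒ step 2: ACACBBBB ⇒ BA·AC·BA·AC·BB·BB·BB·BB
    A ↦ BA
    B ↦ BB
    C ↦ AC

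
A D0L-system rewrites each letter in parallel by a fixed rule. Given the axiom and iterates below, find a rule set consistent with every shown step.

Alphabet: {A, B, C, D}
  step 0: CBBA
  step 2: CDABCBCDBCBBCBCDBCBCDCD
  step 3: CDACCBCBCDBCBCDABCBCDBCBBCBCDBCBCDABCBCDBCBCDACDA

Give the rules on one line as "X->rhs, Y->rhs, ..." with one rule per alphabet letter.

A->CC, B->BCB, C->CD, D->A

  step 2 ⇒ step 3: CDABCBCDBCBBCBCDBCBCDCD ⇒ CD·A·CC·BCB·CD·BCB·CD·A·BCB·CD·BCB·BCB·CD·BCB·CD·A·BCB·CD·BCB·CD·A·CD·A
    A ↦ CC
    B ↦ BCB
    C ↦ CD
    D ↦ A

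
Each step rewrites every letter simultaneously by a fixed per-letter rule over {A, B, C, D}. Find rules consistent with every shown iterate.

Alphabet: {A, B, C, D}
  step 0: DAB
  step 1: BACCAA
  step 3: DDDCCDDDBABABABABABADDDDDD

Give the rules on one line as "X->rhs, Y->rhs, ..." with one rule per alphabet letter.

  step 0 ⇒ step 1: DAB ⇒ BA·C·CAA
    A ↦ C
    B ↦ CAA
    D ↦ BA
    C ↦ DDD  (constrained at step 1)

A->C, B->CAA, C->DDD, D->BA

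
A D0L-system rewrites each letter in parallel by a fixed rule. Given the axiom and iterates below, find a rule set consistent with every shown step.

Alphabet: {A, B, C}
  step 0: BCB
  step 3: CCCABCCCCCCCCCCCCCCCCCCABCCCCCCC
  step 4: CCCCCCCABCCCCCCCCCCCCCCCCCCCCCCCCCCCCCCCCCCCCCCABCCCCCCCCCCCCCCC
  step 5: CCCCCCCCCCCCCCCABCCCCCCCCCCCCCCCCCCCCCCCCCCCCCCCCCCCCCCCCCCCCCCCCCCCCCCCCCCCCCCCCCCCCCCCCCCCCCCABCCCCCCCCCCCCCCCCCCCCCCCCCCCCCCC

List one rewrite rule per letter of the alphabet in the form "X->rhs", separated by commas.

A->C, B->ABC, C->CC

  step 4 ⇒ step 5: CCCCCCCABCCCCCCCCCCCCCCCCCCCCCCCCCCCCCCCCCCCCCCABCCCCCCCCCCCCCCC ⇒ CC·CC·CC·CC·CC·CC·CC·C·ABC·CC·CC·CC·CC·CC·CC·CC·CC·CC·CC·CC·CC·CC·CC·CC·CC·CC·CC·CC·CC·CC·CC·CC·CC·CC·CC·CC·CC·CC·CC·CC·CC·CC·CC·CC·CC·CC·CC·C·ABC·CC·CC·CC·CC·CC·CC·CC·CC·CC·CC·CC·CC·CC·CC·CC
    A ↦ C
    B ↦ ABC
    C ↦ CC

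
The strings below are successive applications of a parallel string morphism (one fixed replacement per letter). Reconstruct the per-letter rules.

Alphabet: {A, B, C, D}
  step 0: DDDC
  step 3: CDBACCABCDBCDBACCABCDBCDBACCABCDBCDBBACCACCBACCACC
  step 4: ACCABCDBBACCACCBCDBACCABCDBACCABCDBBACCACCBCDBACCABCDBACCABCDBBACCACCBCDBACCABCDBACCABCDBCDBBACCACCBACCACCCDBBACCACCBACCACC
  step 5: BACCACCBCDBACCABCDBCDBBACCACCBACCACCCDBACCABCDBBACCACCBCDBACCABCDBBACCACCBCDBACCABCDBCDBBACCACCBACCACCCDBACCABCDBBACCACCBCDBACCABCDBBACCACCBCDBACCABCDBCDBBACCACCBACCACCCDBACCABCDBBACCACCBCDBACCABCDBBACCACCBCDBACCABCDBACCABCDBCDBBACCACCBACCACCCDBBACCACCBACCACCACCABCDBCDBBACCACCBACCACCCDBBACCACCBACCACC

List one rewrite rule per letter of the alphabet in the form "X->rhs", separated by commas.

  step 4 ⇒ step 5: ACCABCDBBACCACCBCDBACCABCDBACCABCDBBACCACCBCDBACCABCDBACCABCDBBACCACCBCDBACCABCDBACCABCDBCDBBACCACCBACCACCCDBBACCACCBACCACC ⇒ B·ACC·ACC·B·CDB·ACC·AB·CDB·CDB·B·ACC·ACC·B·ACC·ACC·CDB·ACC·AB·CDB·B·ACC·ACC·B·CDB·ACC·AB·CDB·B·ACC·ACC·B·CDB·ACC·AB·CDB·CDB·B·ACC·ACC·B·ACC·ACC·CDB·ACC·AB·CDB·B·ACC·ACC·B·CDB·ACC·AB·CDB·B·ACC·ACC·B·CDB·ACC·AB·CDB·CDB·B·ACC·ACC·B·ACC·ACC·CDB·ACC·AB·CDB·B·ACC·ACC·B·CDB·ACC·AB·CDB·B·ACC·ACC·B·CDB·ACC·AB·CDB·ACC·AB·CDB·CDB·B·ACC·ACC·B·ACC·ACC·CDB·B·ACC·ACC·B·ACC·ACC·ACC·AB·CDB·CDB·B·ACC·ACC·B·ACC·ACC·CDB·B·ACC·ACC·B·ACC·ACC
    A ↦ B
    B ↦ CDB
    C ↦ ACC
    D ↦ AB

A->B, B->CDB, C->ACC, D->AB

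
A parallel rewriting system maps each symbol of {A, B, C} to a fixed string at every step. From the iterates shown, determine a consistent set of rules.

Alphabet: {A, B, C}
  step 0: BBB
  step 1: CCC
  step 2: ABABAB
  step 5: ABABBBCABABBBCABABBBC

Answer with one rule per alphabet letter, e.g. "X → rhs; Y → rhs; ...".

  step 1 ⇒ step 2: CCC ⇒ AB·AB·AB
    C ↦ AB
    A ↦ BB  (constrained at step 2)
  step 0 ⇒ step 1: BBB ⇒ C·C·C
    B ↦ C

A->BB, B->C, C->AB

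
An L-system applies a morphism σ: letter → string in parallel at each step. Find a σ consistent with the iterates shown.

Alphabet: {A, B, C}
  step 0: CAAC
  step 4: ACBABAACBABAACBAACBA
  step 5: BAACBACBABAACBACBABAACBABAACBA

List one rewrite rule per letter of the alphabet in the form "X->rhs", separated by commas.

  step 4 ⇒ step 5: ACBABAACBABAACBAACBA ⇒ BA·A·C·BA·C·BA·BA·A·C·BA·C·BA·BA·A·C·BA·BA·A·C·BA
    A ↦ BA
    B ↦ C
    C ↦ A

A->BA, B->C, C->A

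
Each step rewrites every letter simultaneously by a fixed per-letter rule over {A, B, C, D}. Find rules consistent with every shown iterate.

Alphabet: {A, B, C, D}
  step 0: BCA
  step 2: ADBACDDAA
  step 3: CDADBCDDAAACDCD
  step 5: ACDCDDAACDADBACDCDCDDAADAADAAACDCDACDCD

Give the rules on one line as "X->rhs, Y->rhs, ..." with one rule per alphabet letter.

  step 2 ⇒ step 3: ADBACDDAA ⇒ CD·A·DB·CD·DA·A·A·CD·CD
    A ↦ CD
    B ↦ DB
    C ↦ DA
    D ↦ A

A->CD, B->DB, C->DA, D->A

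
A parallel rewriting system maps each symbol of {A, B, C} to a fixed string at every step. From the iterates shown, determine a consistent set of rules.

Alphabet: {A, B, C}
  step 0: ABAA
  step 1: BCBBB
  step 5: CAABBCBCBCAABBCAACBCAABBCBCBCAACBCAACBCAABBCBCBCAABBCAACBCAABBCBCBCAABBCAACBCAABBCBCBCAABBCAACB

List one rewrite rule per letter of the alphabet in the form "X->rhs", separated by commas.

A->B, B->CB, C->CAA

  step 0 ⇒ step 1: ABAA ⇒ B·CB·B·B
    A ↦ B
    B ↦ CB
    C ↦ CAA  (constrained at step 1)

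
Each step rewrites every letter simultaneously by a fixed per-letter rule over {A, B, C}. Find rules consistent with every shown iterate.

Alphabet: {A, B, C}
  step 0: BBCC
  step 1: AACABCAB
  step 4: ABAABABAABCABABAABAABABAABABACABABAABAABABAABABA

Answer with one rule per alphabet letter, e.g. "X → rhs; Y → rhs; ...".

  step 0 ⇒ step 1: BBCC ⇒ A·A·CAB·CAB
    B ↦ A
    C ↦ CAB
    A ↦ AB  (constrained at step 1)

A->AB, B->A, C->CAB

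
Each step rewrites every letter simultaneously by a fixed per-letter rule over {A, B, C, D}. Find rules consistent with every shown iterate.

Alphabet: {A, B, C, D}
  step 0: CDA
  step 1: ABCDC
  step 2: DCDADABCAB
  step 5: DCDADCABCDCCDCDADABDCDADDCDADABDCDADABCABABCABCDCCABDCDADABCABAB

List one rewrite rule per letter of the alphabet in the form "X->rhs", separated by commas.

A->DC, B->DAD, C->AB, D->C

  step 1 ⇒ step 2: ABCDC ⇒ DC·DAD·AB·C·AB
    A ↦ DC
    B ↦ DAD
    C ↦ AB
    D ↦ C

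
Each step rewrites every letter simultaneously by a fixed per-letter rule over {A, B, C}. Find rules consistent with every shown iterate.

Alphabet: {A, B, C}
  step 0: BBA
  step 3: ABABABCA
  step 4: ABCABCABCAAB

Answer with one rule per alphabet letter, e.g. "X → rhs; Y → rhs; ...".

  step 3 ⇒ step 4: ABABABCA ⇒ AB·C·AB·C·AB·C·A·AB
    A ↦ AB
    B ↦ C
    C ↦ A

A->AB, B->C, C->A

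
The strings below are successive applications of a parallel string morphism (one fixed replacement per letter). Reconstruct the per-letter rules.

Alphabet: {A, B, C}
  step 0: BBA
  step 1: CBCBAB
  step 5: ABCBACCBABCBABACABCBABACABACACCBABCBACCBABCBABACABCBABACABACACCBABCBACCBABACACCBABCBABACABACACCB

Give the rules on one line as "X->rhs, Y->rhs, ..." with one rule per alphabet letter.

A->AB, B->CB, C->AC

  step 0 ⇒ step 1: BBA ⇒ CB·CB·AB
    A ↦ AB
    B ↦ CB
    C ↦ AC  (constrained at step 1)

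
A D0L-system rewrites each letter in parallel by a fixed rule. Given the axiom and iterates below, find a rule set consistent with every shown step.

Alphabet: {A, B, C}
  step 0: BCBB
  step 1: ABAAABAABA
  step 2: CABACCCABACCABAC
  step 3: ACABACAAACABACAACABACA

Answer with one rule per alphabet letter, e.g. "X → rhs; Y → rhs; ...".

  step 2 ⇒ step 3: CABACCCABACCABAC ⇒ A·C·ABA·C·A·A·A·C·ABA·C·A·A·C·ABA·C·A
    A ↦ C
    B ↦ ABA
    C ↦ A

A->C, B->ABA, C->A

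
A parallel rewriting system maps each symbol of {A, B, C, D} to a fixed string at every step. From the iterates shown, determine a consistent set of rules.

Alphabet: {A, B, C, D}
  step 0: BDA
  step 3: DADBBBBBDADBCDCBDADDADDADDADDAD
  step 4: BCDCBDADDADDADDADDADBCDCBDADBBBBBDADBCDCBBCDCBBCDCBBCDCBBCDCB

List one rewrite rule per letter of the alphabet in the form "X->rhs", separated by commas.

  step 3 ⇒ step 4: DADBBBBBDADBCDCBDADDADDADDADDAD ⇒ B·CDC·B·DAD·DAD·DAD·DAD·DAD·B·CDC·B·DAD·BB·B·BB·DAD·B·CDC·B·B·CDC·B·B·CDC·B·B·CDC·B·B·CDC·B
    A ↦ CDC
    B ↦ DAD
    C ↦ BB
    D ↦ B

A->CDC, B->DAD, C->BB, D->B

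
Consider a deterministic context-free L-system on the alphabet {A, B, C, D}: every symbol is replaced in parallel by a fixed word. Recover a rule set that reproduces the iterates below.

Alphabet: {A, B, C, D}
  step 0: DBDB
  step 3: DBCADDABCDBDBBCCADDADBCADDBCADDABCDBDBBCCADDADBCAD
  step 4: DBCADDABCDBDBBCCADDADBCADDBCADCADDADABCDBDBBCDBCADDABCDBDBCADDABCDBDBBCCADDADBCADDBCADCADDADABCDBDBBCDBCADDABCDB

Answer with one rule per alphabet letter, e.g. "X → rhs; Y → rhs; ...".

  step 3 ⇒ step 4: DBCADDABCDBDBBCCADDADBCADDBCADDABCDBDBBCCADDADBCAD ⇒ DB·CAD·DA·BC·DB·DB·BC·CAD·DA·DB·CAD·DB·CAD·CAD·DA·DA·BC·DB·DB·BC·DB·CAD·DA·BC·DB·DB·CAD·DA·BC·DB·DB·BC·CAD·DA·DB·CAD·DB·CAD·CAD·DA·DA·BC·DB·DB·BC·DB·CAD·DA·BC·DB
    A ↦ BC
    B ↦ CAD
    C ↦ DA
    D ↦ DB

A->BC, B->CAD, C->DA, D->DB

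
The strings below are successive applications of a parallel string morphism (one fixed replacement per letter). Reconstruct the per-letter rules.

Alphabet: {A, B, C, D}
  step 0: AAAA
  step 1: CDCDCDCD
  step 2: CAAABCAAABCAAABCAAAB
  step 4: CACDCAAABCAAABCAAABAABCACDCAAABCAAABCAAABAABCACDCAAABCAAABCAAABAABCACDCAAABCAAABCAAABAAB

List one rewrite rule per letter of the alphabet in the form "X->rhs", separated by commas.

A->CD, B->D, C->CA, D->AAB

  step 1 ⇒ step 2: CDCDCDCD ⇒ CA·AAB·CA·AAB·CA·AAB·CA·AAB
    C ↦ CA
    D ↦ AAB
  step 0 ⇒ step 1: AAAA ⇒ CD·CD·CD·CD
    A ↦ CD
    B ↦ D  (constrained at step 2)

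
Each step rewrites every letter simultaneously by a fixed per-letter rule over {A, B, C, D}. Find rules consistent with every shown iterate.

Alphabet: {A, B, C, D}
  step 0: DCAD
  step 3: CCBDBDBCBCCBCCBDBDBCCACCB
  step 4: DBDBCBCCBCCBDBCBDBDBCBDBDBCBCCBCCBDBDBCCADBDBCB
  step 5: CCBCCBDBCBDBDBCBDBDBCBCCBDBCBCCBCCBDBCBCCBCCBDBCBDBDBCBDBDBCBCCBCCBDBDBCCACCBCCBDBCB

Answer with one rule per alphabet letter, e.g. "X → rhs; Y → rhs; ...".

  step 4 ⇒ step 5: DBDBCBCCBCCBDBCBDBDBCBDBDBCBCCBCCBDBDBCCADBDBCB ⇒ C·CB·C·CB·DB·CB·DB·DB·CB·DB·DB·CB·C·CB·DB·CB·C·CB·C·CB·DB·CB·C·CB·C·CB·DB·CB·DB·DB·CB·DB·DB·CB·C·CB·C·CB·DB·DB·CCA·C·CB·C·CB·DB·CB
    A ↦ CCA
    B ↦ CB
    C ↦ DB
    D ↦ C

A->CCA, B->CB, C->DB, D->C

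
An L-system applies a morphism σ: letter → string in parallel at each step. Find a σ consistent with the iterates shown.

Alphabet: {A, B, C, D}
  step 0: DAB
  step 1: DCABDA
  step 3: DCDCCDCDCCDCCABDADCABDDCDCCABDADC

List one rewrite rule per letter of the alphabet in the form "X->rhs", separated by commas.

  step 0 ⇒ step 1: DAB ⇒ DC·ABD·A
    A ↦ ABD
    B ↦ A
    D ↦ DC
    C ↦ DCC  (constrained at step 1)

A->ABD, B->A, C->DCC, D->DC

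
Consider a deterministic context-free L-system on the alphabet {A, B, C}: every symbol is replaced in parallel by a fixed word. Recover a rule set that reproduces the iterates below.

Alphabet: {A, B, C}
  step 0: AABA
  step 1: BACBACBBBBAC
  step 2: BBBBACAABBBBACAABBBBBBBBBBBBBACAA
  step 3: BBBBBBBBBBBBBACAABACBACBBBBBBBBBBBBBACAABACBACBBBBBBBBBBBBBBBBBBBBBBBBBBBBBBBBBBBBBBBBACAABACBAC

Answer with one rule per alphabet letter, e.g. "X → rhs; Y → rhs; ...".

  step 2 ⇒ step 3: BBBBACAABBBBACAABBBBBBBBBBBBBACAA ⇒ BBB·BBB·BBB·BBB·BAC·AA·BAC·BAC·BBB·BBB·BBB·BBB·BAC·AA·BAC·BAC·BBB·BBB·BBB·BBB·BBB·BBB·BBB·BBB·BBB·BBB·BBB·BBB·BBB·BAC·AA·BAC·BAC
    A ↦ BAC
    B ↦ BBB
    C ↦ AA

A->BAC, B->BBB, C->AA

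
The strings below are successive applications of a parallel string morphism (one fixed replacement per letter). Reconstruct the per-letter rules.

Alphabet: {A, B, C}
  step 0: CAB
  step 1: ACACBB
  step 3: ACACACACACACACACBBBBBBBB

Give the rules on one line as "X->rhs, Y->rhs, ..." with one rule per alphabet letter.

A->AC, B->BB, C->AC

  step 0 ⇒ step 1: CAB ⇒ AC·AC·BB
    A ↦ AC
    B ↦ BB
    C ↦ AC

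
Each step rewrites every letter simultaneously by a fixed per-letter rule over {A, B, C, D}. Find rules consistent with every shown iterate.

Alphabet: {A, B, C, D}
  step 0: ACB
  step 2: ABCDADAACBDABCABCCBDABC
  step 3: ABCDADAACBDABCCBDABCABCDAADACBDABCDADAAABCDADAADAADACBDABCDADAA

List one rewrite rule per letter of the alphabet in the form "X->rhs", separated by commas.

  step 2 ⇒ step 3: ABCDADAACBDABCABCCBDABC ⇒ ABC·DA·DAA·CBD·ABC·CBD·ABC·ABC·DAA·DA·CBD·ABC·DA·DAA·ABC·DA·DAA·DAA·DA·CBD·ABC·DA·DAA
    A ↦ ABC
    B ↦ DA
    C ↦ DAA
    D ↦ CBD

A->ABC, B->DA, C->DAA, D->CBD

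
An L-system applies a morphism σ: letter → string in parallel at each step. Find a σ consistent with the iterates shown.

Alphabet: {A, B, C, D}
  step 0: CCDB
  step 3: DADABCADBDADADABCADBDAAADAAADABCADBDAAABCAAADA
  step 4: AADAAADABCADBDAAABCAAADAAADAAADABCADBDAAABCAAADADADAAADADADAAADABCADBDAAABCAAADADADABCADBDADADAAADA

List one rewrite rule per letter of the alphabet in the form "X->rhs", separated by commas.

A->DA, B->BCA, C->DB, D->AA

  step 3 ⇒ step 4: DADABCADBDADADABCADBDAAADAAADABCADBDAAABCAAADA ⇒ AA·DA·AA·DA·BCA·DB·DA·AA·BCA·AA·DA·AA·DA·AA·DA·BCA·DB·DA·AA·BCA·AA·DA·DA·DA·AA·DA·DA·DA·AA·DA·BCA·DB·DA·AA·BCA·AA·DA·DA·DA·BCA·DB·DA·DA·DA·AA·DA
    A ↦ DA
    B ↦ BCA
    C ↦ DB
    D ↦ AA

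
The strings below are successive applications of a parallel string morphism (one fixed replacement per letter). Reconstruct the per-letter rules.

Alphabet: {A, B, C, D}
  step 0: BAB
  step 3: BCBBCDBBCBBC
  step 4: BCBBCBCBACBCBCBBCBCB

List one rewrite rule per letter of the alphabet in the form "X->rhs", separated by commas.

A->D, B->BC, C->B, D->AC

  step 3 ⇒ step 4: BCBBCDBBCBBC ⇒ BC·B·BC·BC·B·AC·BC·BC·B·BC·BC·B
    B ↦ BC
    C ↦ B
    D ↦ AC
    A ↦ D  (constrained at step 0)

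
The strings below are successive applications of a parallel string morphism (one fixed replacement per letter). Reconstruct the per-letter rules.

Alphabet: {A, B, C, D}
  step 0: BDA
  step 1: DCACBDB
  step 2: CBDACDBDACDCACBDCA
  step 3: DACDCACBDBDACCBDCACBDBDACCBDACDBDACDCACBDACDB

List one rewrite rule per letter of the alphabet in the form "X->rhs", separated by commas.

A->DB, B->DCA, C->DAC, D->CB

  step 2 ⇒ step 3: CBDACDBDACDCACBDCA ⇒ DAC·DCA·CB·DB·DAC·CB·DCA·CB·DB·DAC·CB·DAC·DB·DAC·DCA·CB·DAC·DB
    A ↦ DB
    B ↦ DCA
    C ↦ DAC
    D ↦ CB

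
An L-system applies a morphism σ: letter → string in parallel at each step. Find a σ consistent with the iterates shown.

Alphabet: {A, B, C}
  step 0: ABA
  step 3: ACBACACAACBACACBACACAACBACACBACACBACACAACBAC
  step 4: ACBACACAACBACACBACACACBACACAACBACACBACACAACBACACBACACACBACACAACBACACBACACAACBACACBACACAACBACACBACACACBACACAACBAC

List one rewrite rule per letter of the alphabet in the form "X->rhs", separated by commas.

A->AC, B->ACA, C->BAC

  step 3 ⇒ step 4: ACBACACAACBACACBACACAACBACACBACACBACACAACBAC ⇒ AC·BAC·ACA·AC·BAC·AC·BAC·AC·AC·BAC·ACA·AC·BAC·AC·BAC·ACA·AC·BAC·AC·BAC·AC·AC·BAC·ACA·AC·BAC·AC·BAC·ACA·AC·BAC·AC·BAC·ACA·AC·BAC·AC·BAC·AC·AC·BAC·ACA·AC·BAC
    A ↦ AC
    B ↦ ACA
    C ↦ BAC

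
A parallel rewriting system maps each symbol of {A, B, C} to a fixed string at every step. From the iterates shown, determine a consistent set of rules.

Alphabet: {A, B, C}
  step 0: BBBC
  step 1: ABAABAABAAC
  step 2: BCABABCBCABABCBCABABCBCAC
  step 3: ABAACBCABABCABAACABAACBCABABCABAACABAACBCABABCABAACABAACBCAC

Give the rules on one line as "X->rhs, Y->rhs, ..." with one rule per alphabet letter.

  step 2 ⇒ step 3: BCABABCBCABABCBCABABCBCAC ⇒ ABA·AC·BC·ABA·BC·ABA·AC·ABA·AC·BC·ABA·BC·ABA·AC·ABA·AC·BC·ABA·BC·ABA·AC·ABA·AC·BC·AC
    A ↦ BC
    B ↦ ABA
    C ↦ AC

A->BC, B->ABA, C->AC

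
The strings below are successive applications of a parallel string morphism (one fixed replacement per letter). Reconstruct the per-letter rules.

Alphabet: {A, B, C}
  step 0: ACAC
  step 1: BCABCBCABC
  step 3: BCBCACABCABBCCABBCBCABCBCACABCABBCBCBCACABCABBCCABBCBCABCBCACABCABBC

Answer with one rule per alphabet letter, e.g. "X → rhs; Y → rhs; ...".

  step 0 ⇒ step 1: ACAC ⇒ BCA·BC·BCA·BC
    A ↦ BCA
    C ↦ BC
    B ↦ CAB  (constrained at step 1)

A->BCA, B->CAB, C->BC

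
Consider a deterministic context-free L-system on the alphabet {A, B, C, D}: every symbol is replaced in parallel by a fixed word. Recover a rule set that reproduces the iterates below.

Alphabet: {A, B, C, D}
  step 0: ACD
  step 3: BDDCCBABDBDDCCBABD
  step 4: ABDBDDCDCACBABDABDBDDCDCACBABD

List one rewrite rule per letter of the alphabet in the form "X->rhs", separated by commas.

A->CB, B->A, C->DC, D->BD

  step 3 ⇒ step 4: BDDCCBABDBDDCCBABD ⇒ A·BD·BD·DC·DC·A·CB·A·BD·A·BD·BD·DC·DC·A·CB·A·BD
    A ↦ CB
    B ↦ A
    C ↦ DC
    D ↦ BD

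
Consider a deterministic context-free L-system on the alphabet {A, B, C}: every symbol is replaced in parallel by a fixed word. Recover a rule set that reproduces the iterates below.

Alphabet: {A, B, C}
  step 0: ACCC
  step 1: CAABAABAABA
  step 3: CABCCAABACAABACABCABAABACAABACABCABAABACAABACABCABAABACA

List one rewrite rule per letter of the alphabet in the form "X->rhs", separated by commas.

A->CA, B->BC, C->ABA

  step 0 ⇒ step 1: ACCC ⇒ CA·ABA·ABA·ABA
    A ↦ CA
    C ↦ ABA
    B ↦ BC  (constrained at step 1)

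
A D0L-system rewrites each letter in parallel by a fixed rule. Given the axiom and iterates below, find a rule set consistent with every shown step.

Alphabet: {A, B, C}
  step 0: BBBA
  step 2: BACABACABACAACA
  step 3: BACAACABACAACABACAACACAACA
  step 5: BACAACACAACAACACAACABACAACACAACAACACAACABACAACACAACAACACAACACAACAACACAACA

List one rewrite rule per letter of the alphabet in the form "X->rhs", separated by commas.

A->CA, B->BA, C->A

  step 2 ⇒ step 3: BACABACABACAACA ⇒ BA·CA·A·CA·BA·CA·A·CA·BA·CA·A·CA·CA·A·CA
    A ↦ CA
    B ↦ BA
    C ↦ A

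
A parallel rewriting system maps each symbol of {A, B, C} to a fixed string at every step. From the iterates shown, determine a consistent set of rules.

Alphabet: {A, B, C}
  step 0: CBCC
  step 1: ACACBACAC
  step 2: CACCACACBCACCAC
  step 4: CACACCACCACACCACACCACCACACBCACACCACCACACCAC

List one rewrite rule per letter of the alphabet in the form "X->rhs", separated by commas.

  step 1 ⇒ step 2: ACACBACAC ⇒ C·AC·C·AC·ACB·C·AC·C·AC
    A ↦ C
    B ↦ ACB
    C ↦ AC

A->C, B->ACB, C->AC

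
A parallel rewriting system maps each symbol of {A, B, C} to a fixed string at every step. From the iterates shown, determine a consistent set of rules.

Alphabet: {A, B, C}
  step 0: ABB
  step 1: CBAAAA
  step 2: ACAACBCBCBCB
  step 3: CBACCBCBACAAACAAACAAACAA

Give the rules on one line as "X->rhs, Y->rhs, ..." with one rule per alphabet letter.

  step 2 ⇒ step 3: ACAACBCBCBCB ⇒ CB·AC·CB·CB·AC·AA·AC·AA·AC·AA·AC·AA
    A ↦ CB
    B ↦ AA
    C ↦ AC

A->CB, B->AA, C->AC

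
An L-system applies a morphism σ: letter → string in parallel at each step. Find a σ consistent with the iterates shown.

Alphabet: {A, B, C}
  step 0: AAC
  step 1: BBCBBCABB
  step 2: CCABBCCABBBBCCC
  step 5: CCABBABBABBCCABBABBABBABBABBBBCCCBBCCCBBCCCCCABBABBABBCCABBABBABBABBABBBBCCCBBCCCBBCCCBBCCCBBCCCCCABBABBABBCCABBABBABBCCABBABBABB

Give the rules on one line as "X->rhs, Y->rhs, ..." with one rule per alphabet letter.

A->BBC, B->C, C->ABB

  step 1 ⇒ step 2: BBCBBCABB ⇒ C·C·ABB·C·C·ABB·BBC·C·C
    A ↦ BBC
    B ↦ C
    C ↦ ABB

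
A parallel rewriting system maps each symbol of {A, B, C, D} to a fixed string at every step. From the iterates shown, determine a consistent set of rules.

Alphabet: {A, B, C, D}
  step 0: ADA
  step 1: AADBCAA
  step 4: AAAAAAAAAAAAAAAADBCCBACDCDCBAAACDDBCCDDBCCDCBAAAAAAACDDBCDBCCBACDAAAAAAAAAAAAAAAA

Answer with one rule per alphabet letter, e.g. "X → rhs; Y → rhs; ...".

A->AA, B->CBA, C->CD, D->DBC

  step 0 ⇒ step 1: ADA ⇒ AA·DBC·AA
    A ↦ AA
    D ↦ DBC
    B ↦ CBA  (constrained at step 1)
    C ↦ CD  (constrained at step 1)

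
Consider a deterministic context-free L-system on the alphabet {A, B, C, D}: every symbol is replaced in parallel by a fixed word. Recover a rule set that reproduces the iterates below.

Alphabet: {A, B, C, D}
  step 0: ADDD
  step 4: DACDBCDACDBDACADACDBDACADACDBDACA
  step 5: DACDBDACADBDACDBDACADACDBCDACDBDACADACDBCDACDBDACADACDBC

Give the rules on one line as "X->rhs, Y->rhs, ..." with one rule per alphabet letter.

  step 4 ⇒ step 5: DACDBCDACDBDACADACDBDACADACDBDACA ⇒ DA·C·DB·DA·CA·DB·DA·C·DB·DA·CA·DA·C·DB·C·DA·C·DB·DA·CA·DA·C·DB·C·DA·C·DB·DA·CA·DA·C·DB·C
    A ↦ C
    B ↦ CA
    C ↦ DB
    D ↦ DA

A->C, B->CA, C->DB, D->DA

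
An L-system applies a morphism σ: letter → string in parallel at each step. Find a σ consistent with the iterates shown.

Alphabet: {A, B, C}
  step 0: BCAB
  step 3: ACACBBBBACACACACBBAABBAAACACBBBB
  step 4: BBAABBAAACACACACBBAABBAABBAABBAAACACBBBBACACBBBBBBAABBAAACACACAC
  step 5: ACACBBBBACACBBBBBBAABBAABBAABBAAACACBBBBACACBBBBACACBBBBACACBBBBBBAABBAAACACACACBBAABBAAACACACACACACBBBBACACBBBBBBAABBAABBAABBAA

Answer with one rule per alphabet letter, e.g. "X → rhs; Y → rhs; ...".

  step 4 ⇒ step 5: BBAABBAAACACACACBBAABBAABBAABBAAACACBBBBACACBBBBBBAABBAAACACACAC ⇒ AC·AC·BB·BB·AC·AC·BB·BB·BB·AA·BB·AA·BB·AA·BB·AA·AC·AC·BB·BB·AC·AC·BB·BB·AC·AC·BB·BB·AC·AC·BB·BB·BB·AA·BB·AA·AC·AC·AC·AC·BB·AA·BB·AA·AC·AC·AC·AC·AC·AC·BB·BB·AC·AC·BB·BB·BB·AA·BB·AA·BB·AA·BB·AA
    A ↦ BB
    B ↦ AC
    C ↦ AA

A->BB, B->AC, C->AA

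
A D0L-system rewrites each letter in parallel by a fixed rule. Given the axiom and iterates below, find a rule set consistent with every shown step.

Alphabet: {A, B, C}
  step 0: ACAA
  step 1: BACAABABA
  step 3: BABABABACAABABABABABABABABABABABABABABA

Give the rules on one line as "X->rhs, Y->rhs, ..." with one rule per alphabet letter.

  step 0 ⇒ step 1: ACAA ⇒ BA·CAA·BA·BA
    A ↦ BA
    C ↦ CAA
    B ↦ BA  (constrained at step 1)

A->BA, B->BA, C->CAA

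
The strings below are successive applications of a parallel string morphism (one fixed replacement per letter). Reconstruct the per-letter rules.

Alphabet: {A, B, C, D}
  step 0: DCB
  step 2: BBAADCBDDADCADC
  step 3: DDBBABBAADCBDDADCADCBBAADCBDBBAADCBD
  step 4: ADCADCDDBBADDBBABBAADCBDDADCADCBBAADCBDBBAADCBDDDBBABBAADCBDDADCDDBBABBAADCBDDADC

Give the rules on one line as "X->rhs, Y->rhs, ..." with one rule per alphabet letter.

A->BBA, B->D, C->BD, D->ADC

  step 3 ⇒ step 4: DDBBABBAADCBDDADCADCBBAADCBDBBAADCBD ⇒ ADC·ADC·D·D·BBA·D·D·BBA·BBA·ADC·BD·D·ADC·ADC·BBA·ADC·BD·BBA·ADC·BD·D·D·BBA·BBA·ADC·BD·D·ADC·D·D·BBA·BBA·ADC·BD·D·ADC
    A ↦ BBA
    B ↦ D
    C ↦ BD
    D ↦ ADC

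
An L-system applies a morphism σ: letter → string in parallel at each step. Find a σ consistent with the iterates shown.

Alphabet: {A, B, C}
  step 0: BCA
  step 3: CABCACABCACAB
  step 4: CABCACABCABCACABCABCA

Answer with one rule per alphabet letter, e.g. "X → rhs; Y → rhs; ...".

A->B, B->CA, C->CA

  step 3 ⇒ step 4: CABCACABCACAB ⇒ CA·B·CA·CA·B·CA·B·CA·CA·B·CA·B·CA
    A ↦ B
    B ↦ CA
    C ↦ CA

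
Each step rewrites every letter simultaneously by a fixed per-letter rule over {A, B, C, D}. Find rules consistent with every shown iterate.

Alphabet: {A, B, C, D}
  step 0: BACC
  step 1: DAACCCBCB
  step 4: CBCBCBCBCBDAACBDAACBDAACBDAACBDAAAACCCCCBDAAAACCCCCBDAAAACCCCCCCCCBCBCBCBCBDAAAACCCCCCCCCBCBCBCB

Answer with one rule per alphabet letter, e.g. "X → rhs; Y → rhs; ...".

  step 0 ⇒ step 1: BACC ⇒ DAA·CC·CB·CB
    A ↦ CC
    B ↦ DAA
    C ↦ CB
    D ↦ AA  (constrained at step 1)

A->CC, B->DAA, C->CB, D->AA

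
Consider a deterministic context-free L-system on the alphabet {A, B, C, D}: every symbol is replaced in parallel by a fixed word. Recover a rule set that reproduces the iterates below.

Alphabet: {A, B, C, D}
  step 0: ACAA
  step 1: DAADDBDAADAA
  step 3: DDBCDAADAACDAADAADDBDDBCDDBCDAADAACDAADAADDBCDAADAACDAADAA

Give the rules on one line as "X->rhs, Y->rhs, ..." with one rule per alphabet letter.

  step 0 ⇒ step 1: ACAA ⇒ DAA·DDB·DAA·DAA
    A ↦ DAA
    C ↦ DDB
    B ↦ D  (constrained at step 1)
    D ↦ C  (constrained at step 1)

A->DAA, B->D, C->DDB, D->C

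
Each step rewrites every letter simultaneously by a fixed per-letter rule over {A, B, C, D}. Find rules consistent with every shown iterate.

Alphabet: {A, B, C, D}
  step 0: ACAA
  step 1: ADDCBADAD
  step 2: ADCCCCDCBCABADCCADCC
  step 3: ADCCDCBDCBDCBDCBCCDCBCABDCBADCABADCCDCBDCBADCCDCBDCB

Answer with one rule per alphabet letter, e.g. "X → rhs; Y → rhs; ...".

  step 2 ⇒ step 3: ADCCCCDCBCABADCCADCC ⇒ AD·CC·DCB·DCB·DCB·DCB·CC·DCB·CAB·DCB·AD·CAB·AD·CC·DCB·DCB·AD·CC·DCB·DCB
    A ↦ AD
    B ↦ CAB
    C ↦ DCB
    D ↦ CC

A->AD, B->CAB, C->DCB, D->CC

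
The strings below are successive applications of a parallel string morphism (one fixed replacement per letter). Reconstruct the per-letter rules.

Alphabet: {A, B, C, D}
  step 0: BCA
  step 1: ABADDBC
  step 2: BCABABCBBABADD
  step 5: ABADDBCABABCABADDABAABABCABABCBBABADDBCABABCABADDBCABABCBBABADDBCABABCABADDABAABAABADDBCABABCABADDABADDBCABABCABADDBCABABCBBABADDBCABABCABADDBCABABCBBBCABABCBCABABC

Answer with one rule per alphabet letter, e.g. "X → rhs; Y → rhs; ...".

A->BC, B->ABA, C->DD, D->B

  step 1 ⇒ step 2: ABADDBC ⇒ BC·ABA·BC·B·B·ABA·DD
    A ↦ BC
    B ↦ ABA
    C ↦ DD
    D ↦ B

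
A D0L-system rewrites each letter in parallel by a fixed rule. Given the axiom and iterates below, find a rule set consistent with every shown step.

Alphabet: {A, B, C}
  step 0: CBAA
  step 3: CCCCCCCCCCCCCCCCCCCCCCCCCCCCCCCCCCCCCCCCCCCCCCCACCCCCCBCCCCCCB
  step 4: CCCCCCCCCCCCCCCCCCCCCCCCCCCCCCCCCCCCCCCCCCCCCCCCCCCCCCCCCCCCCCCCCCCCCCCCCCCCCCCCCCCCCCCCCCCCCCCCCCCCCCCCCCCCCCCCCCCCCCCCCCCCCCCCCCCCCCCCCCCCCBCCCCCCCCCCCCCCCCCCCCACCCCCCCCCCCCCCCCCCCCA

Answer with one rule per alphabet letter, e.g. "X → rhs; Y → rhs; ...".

  step 3 ⇒ step 4: CCCCCCCCCCCCCCCCCCCCCCCCCCCCCCCCCCCCCCCCCCCCCCCACCCCCCBCCCCCCB ⇒ CCC·CCC·CCC·CCC·CCC·CCC·CCC·CCC·CCC·CCC·CCC·CCC·CCC·CCC·CCC·CCC·CCC·CCC·CCC·CCC·CCC·CCC·CCC·CCC·CCC·CCC·CCC·CCC·CCC·CCC·CCC·CCC·CCC·CCC·CCC·CCC·CCC·CCC·CCC·CCC·CCC·CCC·CCC·CCC·CCC·CCC·CCC·B·CCC·CCC·CCC·CCC·CCC·CCC·CCA·CCC·CCC·CCC·CCC·CCC·CCC·CCA
    A ↦ B
    B ↦ CCA
    C ↦ CCC

A->B, B->CCA, C->CCC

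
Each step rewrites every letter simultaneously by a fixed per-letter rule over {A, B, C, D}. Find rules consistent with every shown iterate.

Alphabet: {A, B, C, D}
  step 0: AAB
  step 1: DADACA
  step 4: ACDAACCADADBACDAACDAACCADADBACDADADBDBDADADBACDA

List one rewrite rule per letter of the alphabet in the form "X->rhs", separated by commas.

A->DA, B->CA, C->DB, D->AC

  step 0 ⇒ step 1: AAB ⇒ DA·DA·CA
    A ↦ DA
    B ↦ CA
    C ↦ DB  (constrained at step 1)
    D ↦ AC  (constrained at step 1)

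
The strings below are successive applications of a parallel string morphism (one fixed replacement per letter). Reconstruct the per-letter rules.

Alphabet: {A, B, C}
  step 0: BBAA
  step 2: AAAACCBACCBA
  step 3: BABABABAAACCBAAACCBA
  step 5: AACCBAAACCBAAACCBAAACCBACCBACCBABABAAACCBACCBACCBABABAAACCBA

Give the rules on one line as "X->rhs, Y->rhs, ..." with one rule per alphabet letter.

  step 2 ⇒ step 3: AAAACCBACCBA ⇒ BA·BA·BA·BA·A·A·CC·BA·A·A·CC·BA
    A ↦ BA
    B ↦ CC
    C ↦ A

A->BA, B->CC, C->A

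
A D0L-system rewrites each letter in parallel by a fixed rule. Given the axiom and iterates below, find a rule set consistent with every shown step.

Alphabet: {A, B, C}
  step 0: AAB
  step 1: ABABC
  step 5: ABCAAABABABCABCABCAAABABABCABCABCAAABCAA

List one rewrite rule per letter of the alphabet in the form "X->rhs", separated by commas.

  step 0 ⇒ step 1: AAB ⇒ AB·AB·C
    A ↦ AB
    B ↦ C
    C ↦ AA  (constrained at step 1)

A->AB, B->C, C->AA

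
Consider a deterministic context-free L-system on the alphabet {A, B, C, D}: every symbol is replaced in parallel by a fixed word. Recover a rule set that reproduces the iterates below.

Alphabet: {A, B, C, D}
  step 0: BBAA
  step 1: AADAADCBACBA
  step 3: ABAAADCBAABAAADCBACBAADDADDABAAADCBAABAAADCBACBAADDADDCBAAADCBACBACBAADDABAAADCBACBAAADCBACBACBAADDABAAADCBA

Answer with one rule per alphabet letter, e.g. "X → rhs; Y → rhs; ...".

A->CBA, B->AAD, C->ABA, D->ADD

  step 0 ⇒ step 1: BBAA ⇒ AAD·AAD·CBA·CBA
    A ↦ CBA
    B ↦ AAD
    C ↦ ABA  (constrained at step 1)
    D ↦ ADD  (constrained at step 1)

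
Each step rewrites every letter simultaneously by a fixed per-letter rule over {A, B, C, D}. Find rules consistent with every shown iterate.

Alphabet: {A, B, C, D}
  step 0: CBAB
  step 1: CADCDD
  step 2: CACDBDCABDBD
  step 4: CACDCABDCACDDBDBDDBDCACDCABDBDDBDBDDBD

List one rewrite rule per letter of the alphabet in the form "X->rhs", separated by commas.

A->CD, B->D, C->CA, D->BD

  step 1 ⇒ step 2: CADCDD ⇒ CA·CD·BD·CA·BD·BD
    A ↦ CD
    C ↦ CA
    D ↦ BD
  step 0 ⇒ step 1: CBAB ⇒ CA·D·CD·D
    B ↦ D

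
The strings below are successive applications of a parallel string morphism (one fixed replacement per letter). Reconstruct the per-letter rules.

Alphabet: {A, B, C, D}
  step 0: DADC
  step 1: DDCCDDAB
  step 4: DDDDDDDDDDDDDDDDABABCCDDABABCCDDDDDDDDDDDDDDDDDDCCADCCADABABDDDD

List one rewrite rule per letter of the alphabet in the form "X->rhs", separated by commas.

  step 0 ⇒ step 1: DADC ⇒ DD·CC·DD·AB
    A ↦ CC
    C ↦ AB
    D ↦ DD
    B ↦ AD  (constrained at step 1)

A->CC, B->AD, C->AB, D->DD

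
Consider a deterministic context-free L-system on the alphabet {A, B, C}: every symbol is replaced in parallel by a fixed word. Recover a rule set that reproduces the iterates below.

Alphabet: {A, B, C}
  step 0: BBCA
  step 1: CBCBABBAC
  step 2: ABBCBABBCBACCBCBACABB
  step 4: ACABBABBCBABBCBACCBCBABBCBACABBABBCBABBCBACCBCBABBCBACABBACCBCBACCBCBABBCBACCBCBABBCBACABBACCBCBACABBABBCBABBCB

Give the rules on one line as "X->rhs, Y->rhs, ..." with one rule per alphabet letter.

A->AC, B->CB, C->ABB

  step 1 ⇒ step 2: CBCBABBAC ⇒ ABB·CB·ABB·CB·AC·CB·CB·AC·ABB
    A ↦ AC
    B ↦ CB
    C ↦ ABB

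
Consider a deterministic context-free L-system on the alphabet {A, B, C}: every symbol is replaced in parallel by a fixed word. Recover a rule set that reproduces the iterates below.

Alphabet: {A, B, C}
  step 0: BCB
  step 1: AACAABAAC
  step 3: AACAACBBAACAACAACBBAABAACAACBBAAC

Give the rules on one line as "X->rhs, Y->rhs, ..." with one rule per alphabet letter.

A->B, B->AAC, C->AAB

  step 0 ⇒ step 1: BCB ⇒ AAC·AAB·AAC
    B ↦ AAC
    C ↦ AAB
    A ↦ B  (constrained at step 1)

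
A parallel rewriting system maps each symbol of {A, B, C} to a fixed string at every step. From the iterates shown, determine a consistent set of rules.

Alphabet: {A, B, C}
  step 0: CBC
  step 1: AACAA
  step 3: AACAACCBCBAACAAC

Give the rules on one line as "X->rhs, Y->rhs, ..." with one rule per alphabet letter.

  step 0 ⇒ step 1: CBC ⇒ AA·C·AA
    B ↦ C
    C ↦ AA
    A ↦ CB  (constrained at step 1)

A->CB, B->C, C->AA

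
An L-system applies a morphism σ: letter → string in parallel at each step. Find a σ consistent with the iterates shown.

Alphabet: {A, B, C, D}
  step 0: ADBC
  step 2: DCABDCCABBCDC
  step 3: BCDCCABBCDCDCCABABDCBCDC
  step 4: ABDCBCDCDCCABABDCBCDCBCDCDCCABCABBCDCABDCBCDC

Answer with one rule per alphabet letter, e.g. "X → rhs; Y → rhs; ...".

A->C, B->AB, C->DC, D->BC

  step 3 ⇒ step 4: BCDCCABBCDCDCCABABDCBCDC ⇒ AB·DC·BC·DC·DC·C·AB·AB·DC·BC·DC·BC·DC·DC·C·AB·C·AB·BC·DC·AB·DC·BC·DC
    A ↦ C
    B ↦ AB
    C ↦ DC
    D ↦ BC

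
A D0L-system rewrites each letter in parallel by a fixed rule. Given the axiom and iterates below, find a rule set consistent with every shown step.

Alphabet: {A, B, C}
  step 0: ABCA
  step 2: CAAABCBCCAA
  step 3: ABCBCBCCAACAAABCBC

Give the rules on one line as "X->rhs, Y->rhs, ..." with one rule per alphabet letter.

  step 2 ⇒ step 3: CAAABCBCCAA ⇒ A·BC·BC·BC·CA·A·CA·A·A·BC·BC
    A ↦ BC
    B ↦ CA
    C ↦ A

A->BC, B->CA, C->A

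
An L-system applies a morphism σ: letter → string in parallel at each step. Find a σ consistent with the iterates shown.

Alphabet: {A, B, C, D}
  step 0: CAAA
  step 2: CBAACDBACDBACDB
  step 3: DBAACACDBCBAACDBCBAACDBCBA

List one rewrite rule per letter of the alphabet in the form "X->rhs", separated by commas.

A->AC, B->A, C->DB, D->CB

  step 2 ⇒ step 3: CBAACDBACDBACDB ⇒ DB·A·AC·AC·DB·CB·A·AC·DB·CB·A·AC·DB·CB·A
    A ↦ AC
    B ↦ A
    C ↦ DB
    D ↦ CB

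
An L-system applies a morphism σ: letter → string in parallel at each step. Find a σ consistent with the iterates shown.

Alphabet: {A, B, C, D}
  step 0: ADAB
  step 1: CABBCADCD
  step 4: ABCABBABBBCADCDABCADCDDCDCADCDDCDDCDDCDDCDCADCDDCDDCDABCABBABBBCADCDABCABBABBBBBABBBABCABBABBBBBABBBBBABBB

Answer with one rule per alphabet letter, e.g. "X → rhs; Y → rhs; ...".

A->CA, B->DCD, C->AB, D->BB

  step 0 ⇒ step 1: ADAB ⇒ CA·BB·CA·DCD
    A ↦ CA
    B ↦ DCD
    D ↦ BB
    C ↦ AB  (constrained at step 1)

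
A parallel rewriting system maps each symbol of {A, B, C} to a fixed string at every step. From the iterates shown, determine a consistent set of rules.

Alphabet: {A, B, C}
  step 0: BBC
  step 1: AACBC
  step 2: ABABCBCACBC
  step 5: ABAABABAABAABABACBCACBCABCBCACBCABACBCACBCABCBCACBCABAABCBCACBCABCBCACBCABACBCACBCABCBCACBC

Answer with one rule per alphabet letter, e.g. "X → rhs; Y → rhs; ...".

A->AB, B->A, C->CBC

  step 1 ⇒ step 2: AACBC ⇒ AB·AB·CBC·A·CBC
    A ↦ AB
    B ↦ A
    C ↦ CBC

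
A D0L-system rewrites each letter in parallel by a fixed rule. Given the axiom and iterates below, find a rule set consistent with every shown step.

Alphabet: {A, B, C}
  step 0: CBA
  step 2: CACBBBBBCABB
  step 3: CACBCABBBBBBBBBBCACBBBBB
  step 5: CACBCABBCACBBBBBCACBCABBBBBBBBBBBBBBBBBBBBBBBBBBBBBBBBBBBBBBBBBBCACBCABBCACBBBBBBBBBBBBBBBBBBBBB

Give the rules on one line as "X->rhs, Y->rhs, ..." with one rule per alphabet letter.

  step 2 ⇒ step 3: CACBBBBBCABB ⇒ CA·CB·CA·BB·BB·BB·BB·BB·CA·CB·BB·BB
    A ↦ CB
    B ↦ BB
    C ↦ CA

A->CB, B->BB, C->CA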